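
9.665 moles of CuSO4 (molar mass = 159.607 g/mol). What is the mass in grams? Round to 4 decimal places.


mass = n * M
mass = 9.665 * 159.607
mass = 1542.601655 g, rounded to 4 dp:

1542.6017 g


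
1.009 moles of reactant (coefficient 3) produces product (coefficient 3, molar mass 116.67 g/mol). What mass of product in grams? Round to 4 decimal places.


Use the coefficient ratio to convert reactant moles to product moles, then multiply by the product's molar mass.
moles_P = moles_R * (coeff_P / coeff_R) = 1.009 * (3/3) = 1.009
mass_P = moles_P * M_P = 1.009 * 116.67
mass_P = 117.72003 g, rounded to 4 dp:

117.7200 g


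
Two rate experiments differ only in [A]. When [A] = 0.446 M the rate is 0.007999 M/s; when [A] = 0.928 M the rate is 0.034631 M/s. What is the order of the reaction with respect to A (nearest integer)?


Rate is proportional to [A]^n, so rate2/rate1 = ([A]2/[A]1)^n. Take logs to solve for n.
rate2/rate1 = 0.034631 / 0.007999 = 4.3294
[A]2/[A]1 = 0.928 / 0.446 = 2.0807
n = ln(4.3294) / ln(2.0807) = 2.0
Nearest integer order:

2


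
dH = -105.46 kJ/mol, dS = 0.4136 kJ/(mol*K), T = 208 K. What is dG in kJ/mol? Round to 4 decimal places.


Gibbs: dG = dH - T*dS (consistent units, dS already in kJ/(mol*K)).
T*dS = 208 * 0.4136 = 86.0288
dG = -105.46 - (86.0288)
dG = -191.4888 kJ/mol, rounded to 4 dp:

-191.4888 kJ/mol


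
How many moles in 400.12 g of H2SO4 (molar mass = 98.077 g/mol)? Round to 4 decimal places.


n = mass / M
n = 400.12 / 98.077
n = 4.0796517 mol, rounded to 4 dp:

4.0797 mol


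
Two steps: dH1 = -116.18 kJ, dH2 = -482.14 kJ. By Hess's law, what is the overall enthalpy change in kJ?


Hess's law: enthalpy is a state function, so add the step enthalpies.
dH_total = dH1 + dH2 = -116.18 + (-482.14)
dH_total = -598.32 kJ:

-598.32 kJ


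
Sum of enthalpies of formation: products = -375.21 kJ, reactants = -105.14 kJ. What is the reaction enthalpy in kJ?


dH_rxn = sum(dH_f products) - sum(dH_f reactants)
dH_rxn = -375.21 - (-105.14)
dH_rxn = -270.07 kJ:

-270.07 kJ


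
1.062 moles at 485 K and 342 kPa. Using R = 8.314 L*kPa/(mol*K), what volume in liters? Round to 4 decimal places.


PV = nRT, solve for V = nRT / P.
nRT = 1.062 * 8.314 * 485 = 4282.292
V = 4282.292 / 342
V = 12.52132164 L, rounded to 4 dp:

12.5213 L


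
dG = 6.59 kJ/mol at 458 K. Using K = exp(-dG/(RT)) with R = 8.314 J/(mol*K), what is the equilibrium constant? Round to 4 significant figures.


dG is in kJ/mol; multiply by 1000 to match R in J/(mol*K).
RT = 8.314 * 458 = 3807.812 J/mol
exponent = -dG*1000 / (RT) = -(6.59*1000) / 3807.812 = -1.73065267
K = exp(-1.73065267)
K = 0.17716874, rounded to 4 significant figures:

0.1772


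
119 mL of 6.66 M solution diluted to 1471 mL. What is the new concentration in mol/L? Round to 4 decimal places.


Dilution: M1*V1 = M2*V2, solve for M2.
M2 = M1*V1 / V2
M2 = 6.66 * 119 / 1471
M2 = 792.54 / 1471
M2 = 0.53877634 mol/L, rounded to 4 dp:

0.5388 mol/L


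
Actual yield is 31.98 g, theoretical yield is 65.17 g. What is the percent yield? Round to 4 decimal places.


% yield = 100 * actual / theoretical
% yield = 100 * 31.98 / 65.17
% yield = 49.07165874 %, rounded to 4 dp:

49.0717 %


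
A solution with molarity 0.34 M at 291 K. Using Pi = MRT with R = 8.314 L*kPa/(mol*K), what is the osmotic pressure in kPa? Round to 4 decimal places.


Osmotic pressure (van't Hoff): Pi = M*R*T.
RT = 8.314 * 291 = 2419.374
Pi = 0.34 * 2419.374
Pi = 822.58716 kPa, rounded to 4 dp:

822.5872 kPa


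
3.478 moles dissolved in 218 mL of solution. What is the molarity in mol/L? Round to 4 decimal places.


Convert volume to liters: V_L = V_mL / 1000.
V_L = 218 / 1000 = 0.218 L
M = n / V_L = 3.478 / 0.218
M = 15.95412844 mol/L, rounded to 4 dp:

15.9541 mol/L


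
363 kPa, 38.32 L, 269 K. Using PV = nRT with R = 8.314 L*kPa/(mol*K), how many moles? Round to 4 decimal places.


PV = nRT, solve for n = PV / (RT).
PV = 363 * 38.32 = 13910.16
RT = 8.314 * 269 = 2236.466
n = 13910.16 / 2236.466
n = 6.21970555 mol, rounded to 4 dp:

6.2197 mol


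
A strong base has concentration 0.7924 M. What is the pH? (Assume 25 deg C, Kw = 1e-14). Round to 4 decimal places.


A strong base dissociates completely, so [OH-] equals the given concentration.
pOH = -log10([OH-]) = -log10(0.7924) = 0.101056
pH = 14 - pOH = 14 - 0.101056
pH = 13.898944, rounded to 4 dp:

13.8989


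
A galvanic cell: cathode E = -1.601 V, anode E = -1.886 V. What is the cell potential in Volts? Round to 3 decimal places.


Standard cell potential: E_cell = E_cathode - E_anode.
E_cell = -1.601 - (-1.886)
E_cell = 0.285 V, rounded to 3 dp:

0.285 V


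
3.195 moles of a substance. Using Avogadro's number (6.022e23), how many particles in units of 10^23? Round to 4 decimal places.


N = n * NA, then divide by 1e23 for the requested units.
N / 1e23 = n * 6.022
N / 1e23 = 3.195 * 6.022
N / 1e23 = 19.24029, rounded to 4 dp:

19.2403


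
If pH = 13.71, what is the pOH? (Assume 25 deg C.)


At 25 deg C, pH + pOH = 14.
pOH = 14 - pH = 14 - 13.71
pOH = 0.29:

0.29


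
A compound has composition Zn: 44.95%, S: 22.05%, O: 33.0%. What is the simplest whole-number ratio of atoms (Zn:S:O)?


Assume 100 g of compound, divide each mass% by atomic mass to get moles, then normalize by the smallest to get a raw atom ratio.
Moles per 100 g: Zn: 44.95/65.38 = 0.6875, S: 22.05/32.065 = 0.6877, O: 33.0/15.999 = 2.0626
Raw ratio (divide by min = 0.6875): Zn: 1.0, S: 1.0, O: 3.0
Multiply by 1 to clear fractions: Zn: 1.0 ~= 1, S: 1.0 ~= 1, O: 3.0 ~= 3
Reduce by GCD to get the simplest whole-number ratio:

1:1:3


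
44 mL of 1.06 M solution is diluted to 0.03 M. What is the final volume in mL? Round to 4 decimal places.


Dilution: M1*V1 = M2*V2, solve for V2.
V2 = M1*V1 / M2
V2 = 1.06 * 44 / 0.03
V2 = 46.64 / 0.03
V2 = 1554.66666667 mL, rounded to 4 dp:

1554.6667 mL


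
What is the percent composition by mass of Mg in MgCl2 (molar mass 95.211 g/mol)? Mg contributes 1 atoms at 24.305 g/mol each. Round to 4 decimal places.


pct = 100 * (n_elem * M_elem) / M_total
mass_contribution = 1 * 24.305 = 24.305 g/mol
pct = 100 * 24.305 / 95.211
pct = 25.52751258 %, rounded to 4 dp:

25.5275 %


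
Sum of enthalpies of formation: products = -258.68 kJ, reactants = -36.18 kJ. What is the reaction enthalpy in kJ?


dH_rxn = sum(dH_f products) - sum(dH_f reactants)
dH_rxn = -258.68 - (-36.18)
dH_rxn = -222.5 kJ:

-222.50 kJ


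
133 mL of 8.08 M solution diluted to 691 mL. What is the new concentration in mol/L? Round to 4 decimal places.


Dilution: M1*V1 = M2*V2, solve for M2.
M2 = M1*V1 / V2
M2 = 8.08 * 133 / 691
M2 = 1074.64 / 691
M2 = 1.55519537 mol/L, rounded to 4 dp:

1.5552 mol/L


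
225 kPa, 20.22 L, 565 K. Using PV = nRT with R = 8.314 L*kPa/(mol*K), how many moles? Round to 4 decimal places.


PV = nRT, solve for n = PV / (RT).
PV = 225 * 20.22 = 4549.5
RT = 8.314 * 565 = 4697.41
n = 4549.5 / 4697.41
n = 0.96851244 mol, rounded to 4 dp:

0.9685 mol


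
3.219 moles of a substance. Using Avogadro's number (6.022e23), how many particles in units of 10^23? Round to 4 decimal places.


N = n * NA, then divide by 1e23 for the requested units.
N / 1e23 = n * 6.022
N / 1e23 = 3.219 * 6.022
N / 1e23 = 19.384818, rounded to 4 dp:

19.3848


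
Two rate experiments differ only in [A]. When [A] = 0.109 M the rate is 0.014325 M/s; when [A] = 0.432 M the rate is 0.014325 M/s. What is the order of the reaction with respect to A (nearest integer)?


Rate is proportional to [A]^n, so rate2/rate1 = ([A]2/[A]1)^n. Take logs to solve for n.
rate2/rate1 = 0.014325 / 0.014325 = 1.0
[A]2/[A]1 = 0.432 / 0.109 = 3.9633
n = ln(1.0) / ln(3.9633) = 0.0
Nearest integer order:

0


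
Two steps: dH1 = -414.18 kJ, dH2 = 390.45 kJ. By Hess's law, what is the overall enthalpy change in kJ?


Hess's law: enthalpy is a state function, so add the step enthalpies.
dH_total = dH1 + dH2 = -414.18 + (390.45)
dH_total = -23.73 kJ:

-23.73 kJ


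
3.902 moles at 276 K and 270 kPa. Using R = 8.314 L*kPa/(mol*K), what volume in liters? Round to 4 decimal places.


PV = nRT, solve for V = nRT / P.
nRT = 3.902 * 8.314 * 276 = 8953.7789
V = 8953.7789 / 270
V = 33.16214407 L, rounded to 4 dp:

33.1621 L


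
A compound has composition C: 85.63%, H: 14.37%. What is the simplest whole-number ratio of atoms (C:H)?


Assume 100 g of compound, divide each mass% by atomic mass to get moles, then normalize by the smallest to get a raw atom ratio.
Moles per 100 g: C: 85.63/12.011 = 7.1293, H: 14.37/1.008 = 14.256
Raw ratio (divide by min = 7.1293): C: 1.0, H: 2.0
Multiply by 1 to clear fractions: C: 1.0 ~= 1, H: 2.0 ~= 2
Reduce by GCD to get the simplest whole-number ratio:

1:2


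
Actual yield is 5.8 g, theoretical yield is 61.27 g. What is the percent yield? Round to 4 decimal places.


% yield = 100 * actual / theoretical
% yield = 100 * 5.8 / 61.27
% yield = 9.46629672 %, rounded to 4 dp:

9.4663 %


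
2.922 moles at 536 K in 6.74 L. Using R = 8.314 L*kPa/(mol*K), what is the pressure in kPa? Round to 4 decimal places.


PV = nRT, solve for P = nRT / V.
nRT = 2.922 * 8.314 * 536 = 13021.3203
P = 13021.3203 / 6.74
P = 1931.94663205 kPa, rounded to 4 dp:

1931.9466 kPa


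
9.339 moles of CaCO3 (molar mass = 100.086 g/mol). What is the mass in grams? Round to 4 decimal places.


mass = n * M
mass = 9.339 * 100.086
mass = 934.703154 g, rounded to 4 dp:

934.7032 g


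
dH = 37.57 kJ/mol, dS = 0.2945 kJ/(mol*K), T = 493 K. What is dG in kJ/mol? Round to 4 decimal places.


Gibbs: dG = dH - T*dS (consistent units, dS already in kJ/(mol*K)).
T*dS = 493 * 0.2945 = 145.1885
dG = 37.57 - (145.1885)
dG = -107.6185 kJ/mol, rounded to 4 dp:

-107.6185 kJ/mol


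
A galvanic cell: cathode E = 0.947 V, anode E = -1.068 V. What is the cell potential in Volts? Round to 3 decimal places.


Standard cell potential: E_cell = E_cathode - E_anode.
E_cell = 0.947 - (-1.068)
E_cell = 2.015 V, rounded to 3 dp:

2.015 V


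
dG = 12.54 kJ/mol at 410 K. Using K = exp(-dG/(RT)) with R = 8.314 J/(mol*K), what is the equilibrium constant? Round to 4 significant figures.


dG is in kJ/mol; multiply by 1000 to match R in J/(mol*K).
RT = 8.314 * 410 = 3408.74 J/mol
exponent = -dG*1000 / (RT) = -(12.54*1000) / 3408.74 = -3.67877867
K = exp(-3.67877867)
K = 0.025253799, rounded to 4 significant figures:

0.02525


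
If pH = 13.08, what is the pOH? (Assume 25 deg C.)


At 25 deg C, pH + pOH = 14.
pOH = 14 - pH = 14 - 13.08
pOH = 0.92:

0.92


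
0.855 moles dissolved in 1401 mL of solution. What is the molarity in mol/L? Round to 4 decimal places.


Convert volume to liters: V_L = V_mL / 1000.
V_L = 1401 / 1000 = 1.401 L
M = n / V_L = 0.855 / 1.401
M = 0.61027837 mol/L, rounded to 4 dp:

0.6103 mol/L


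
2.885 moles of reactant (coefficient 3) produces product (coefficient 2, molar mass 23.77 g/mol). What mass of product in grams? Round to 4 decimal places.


Use the coefficient ratio to convert reactant moles to product moles, then multiply by the product's molar mass.
moles_P = moles_R * (coeff_P / coeff_R) = 2.885 * (2/3) = 1.923333
mass_P = moles_P * M_P = 1.923333 * 23.77
mass_P = 45.71762541 g, rounded to 4 dp:

45.7176 g


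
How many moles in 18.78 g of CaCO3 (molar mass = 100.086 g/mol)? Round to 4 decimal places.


n = mass / M
n = 18.78 / 100.086
n = 0.18763863 mol, rounded to 4 dp:

0.1876 mol


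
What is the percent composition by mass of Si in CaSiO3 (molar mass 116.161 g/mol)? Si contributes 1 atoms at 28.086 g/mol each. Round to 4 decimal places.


pct = 100 * (n_elem * M_elem) / M_total
mass_contribution = 1 * 28.086 = 28.086 g/mol
pct = 100 * 28.086 / 116.161
pct = 24.17851086 %, rounded to 4 dp:

24.1785 %


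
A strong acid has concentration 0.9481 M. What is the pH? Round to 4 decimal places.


A strong acid dissociates completely, so [H+] equals the given concentration.
pH = -log10([H+]) = -log10(0.9481)
pH = 0.02314585, rounded to 4 dp:

0.0231


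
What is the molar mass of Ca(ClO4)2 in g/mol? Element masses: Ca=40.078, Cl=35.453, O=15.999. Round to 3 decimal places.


M = sum(count * atomic_mass) over atoms.
M = 1*40.078 + 2*35.453 + 8*15.999
M = 40.078 + 70.906 + 127.992
M = 238.976 g/mol, rounded to 3 dp:

238.976 g/mol


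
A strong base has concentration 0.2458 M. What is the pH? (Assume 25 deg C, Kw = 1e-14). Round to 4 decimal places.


A strong base dissociates completely, so [OH-] equals the given concentration.
pOH = -log10([OH-]) = -log10(0.2458) = 0.609418
pH = 14 - pOH = 14 - 0.609418
pH = 13.390582, rounded to 4 dp:

13.3906


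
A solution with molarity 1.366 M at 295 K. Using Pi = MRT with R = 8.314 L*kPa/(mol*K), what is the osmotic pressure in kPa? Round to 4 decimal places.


Osmotic pressure (van't Hoff): Pi = M*R*T.
RT = 8.314 * 295 = 2452.63
Pi = 1.366 * 2452.63
Pi = 3350.29258 kPa, rounded to 4 dp:

3350.2926 kPa


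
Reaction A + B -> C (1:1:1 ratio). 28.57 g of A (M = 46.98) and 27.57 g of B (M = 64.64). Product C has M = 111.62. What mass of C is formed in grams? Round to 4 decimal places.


Find moles of each reactant; the smaller value is the limiting reagent in a 1:1:1 reaction, so moles_C equals moles of the limiter.
n_A = mass_A / M_A = 28.57 / 46.98 = 0.608131 mol
n_B = mass_B / M_B = 27.57 / 64.64 = 0.426516 mol
Limiting reagent: B (smaller), n_limiting = 0.426516 mol
mass_C = n_limiting * M_C = 0.426516 * 111.62
mass_C = 47.60771592 g, rounded to 4 dp:

47.6077 g


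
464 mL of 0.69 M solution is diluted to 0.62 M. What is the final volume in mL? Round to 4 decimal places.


Dilution: M1*V1 = M2*V2, solve for V2.
V2 = M1*V1 / M2
V2 = 0.69 * 464 / 0.62
V2 = 320.16 / 0.62
V2 = 516.38709677 mL, rounded to 4 dp:

516.3871 mL


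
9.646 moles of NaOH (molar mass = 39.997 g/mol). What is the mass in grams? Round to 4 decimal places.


mass = n * M
mass = 9.646 * 39.997
mass = 385.811062 g, rounded to 4 dp:

385.8111 g


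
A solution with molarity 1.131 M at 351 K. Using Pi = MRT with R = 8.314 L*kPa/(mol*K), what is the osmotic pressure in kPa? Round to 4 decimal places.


Osmotic pressure (van't Hoff): Pi = M*R*T.
RT = 8.314 * 351 = 2918.214
Pi = 1.131 * 2918.214
Pi = 3300.500034 kPa, rounded to 4 dp:

3300.5000 kPa


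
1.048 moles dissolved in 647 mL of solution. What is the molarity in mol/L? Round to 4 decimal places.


Convert volume to liters: V_L = V_mL / 1000.
V_L = 647 / 1000 = 0.647 L
M = n / V_L = 1.048 / 0.647
M = 1.61978362 mol/L, rounded to 4 dp:

1.6198 mol/L


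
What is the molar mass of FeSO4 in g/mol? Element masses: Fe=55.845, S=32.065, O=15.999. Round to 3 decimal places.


M = sum(count * atomic_mass) over atoms.
M = 1*55.845 + 1*32.065 + 4*15.999
M = 55.845 + 32.065 + 63.996
M = 151.906 g/mol, rounded to 3 dp:

151.906 g/mol


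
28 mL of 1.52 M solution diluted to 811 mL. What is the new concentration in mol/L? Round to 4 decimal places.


Dilution: M1*V1 = M2*V2, solve for M2.
M2 = M1*V1 / V2
M2 = 1.52 * 28 / 811
M2 = 42.56 / 811
M2 = 0.05247842 mol/L, rounded to 4 dp:

0.0525 mol/L


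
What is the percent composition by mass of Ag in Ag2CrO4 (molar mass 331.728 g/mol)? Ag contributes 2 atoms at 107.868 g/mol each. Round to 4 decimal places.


pct = 100 * (n_elem * M_elem) / M_total
mass_contribution = 2 * 107.868 = 215.736 g/mol
pct = 100 * 215.736 / 331.728
pct = 65.03400376 %, rounded to 4 dp:

65.0340 %


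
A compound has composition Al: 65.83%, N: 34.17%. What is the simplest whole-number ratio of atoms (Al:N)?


Assume 100 g of compound, divide each mass% by atomic mass to get moles, then normalize by the smallest to get a raw atom ratio.
Moles per 100 g: Al: 65.83/26.982 = 2.4398, N: 34.17/14.007 = 2.4395
Raw ratio (divide by min = 2.4395): Al: 1.0, N: 1.0
Multiply by 1 to clear fractions: Al: 1.0 ~= 1, N: 1.0 ~= 1
Reduce by GCD to get the simplest whole-number ratio:

1:1


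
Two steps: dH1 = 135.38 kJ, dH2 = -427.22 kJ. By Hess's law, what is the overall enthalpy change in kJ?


Hess's law: enthalpy is a state function, so add the step enthalpies.
dH_total = dH1 + dH2 = 135.38 + (-427.22)
dH_total = -291.84 kJ:

-291.84 kJ


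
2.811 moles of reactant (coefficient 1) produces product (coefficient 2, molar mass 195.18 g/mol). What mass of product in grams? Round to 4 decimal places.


Use the coefficient ratio to convert reactant moles to product moles, then multiply by the product's molar mass.
moles_P = moles_R * (coeff_P / coeff_R) = 2.811 * (2/1) = 5.622
mass_P = moles_P * M_P = 5.622 * 195.18
mass_P = 1097.30196 g, rounded to 4 dp:

1097.3020 g


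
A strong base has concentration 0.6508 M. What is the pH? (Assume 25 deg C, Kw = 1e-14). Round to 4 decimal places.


A strong base dissociates completely, so [OH-] equals the given concentration.
pOH = -log10([OH-]) = -log10(0.6508) = 0.186552
pH = 14 - pOH = 14 - 0.186552
pH = 13.813448, rounded to 4 dp:

13.8134


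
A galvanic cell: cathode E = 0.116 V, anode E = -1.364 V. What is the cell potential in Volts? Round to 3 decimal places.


Standard cell potential: E_cell = E_cathode - E_anode.
E_cell = 0.116 - (-1.364)
E_cell = 1.48 V, rounded to 3 dp:

1.480 V


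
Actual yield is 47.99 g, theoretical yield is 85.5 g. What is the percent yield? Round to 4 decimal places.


% yield = 100 * actual / theoretical
% yield = 100 * 47.99 / 85.5
% yield = 56.12865497 %, rounded to 4 dp:

56.1287 %


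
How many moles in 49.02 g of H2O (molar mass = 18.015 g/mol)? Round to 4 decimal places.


n = mass / M
n = 49.02 / 18.015
n = 2.72106578 mol, rounded to 4 dp:

2.7211 mol


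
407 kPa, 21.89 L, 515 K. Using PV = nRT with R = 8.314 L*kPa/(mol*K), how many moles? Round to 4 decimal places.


PV = nRT, solve for n = PV / (RT).
PV = 407 * 21.89 = 8909.23
RT = 8.314 * 515 = 4281.71
n = 8909.23 / 4281.71
n = 2.08076446 mol, rounded to 4 dp:

2.0808 mol


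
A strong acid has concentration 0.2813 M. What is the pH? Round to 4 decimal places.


A strong acid dissociates completely, so [H+] equals the given concentration.
pH = -log10([H+]) = -log10(0.2813)
pH = 0.55083027, rounded to 4 dp:

0.5508


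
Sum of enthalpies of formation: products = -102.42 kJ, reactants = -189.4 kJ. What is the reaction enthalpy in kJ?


dH_rxn = sum(dH_f products) - sum(dH_f reactants)
dH_rxn = -102.42 - (-189.4)
dH_rxn = 86.98 kJ:

86.98 kJ


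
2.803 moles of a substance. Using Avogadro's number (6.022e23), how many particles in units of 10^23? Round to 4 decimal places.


N = n * NA, then divide by 1e23 for the requested units.
N / 1e23 = n * 6.022
N / 1e23 = 2.803 * 6.022
N / 1e23 = 16.879666, rounded to 4 dp:

16.8797


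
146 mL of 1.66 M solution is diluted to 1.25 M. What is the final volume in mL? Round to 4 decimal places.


Dilution: M1*V1 = M2*V2, solve for V2.
V2 = M1*V1 / M2
V2 = 1.66 * 146 / 1.25
V2 = 242.36 / 1.25
V2 = 193.888 mL, rounded to 4 dp:

193.8880 mL


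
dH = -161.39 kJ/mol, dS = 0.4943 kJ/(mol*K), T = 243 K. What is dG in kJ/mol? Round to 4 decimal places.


Gibbs: dG = dH - T*dS (consistent units, dS already in kJ/(mol*K)).
T*dS = 243 * 0.4943 = 120.1149
dG = -161.39 - (120.1149)
dG = -281.5049 kJ/mol, rounded to 4 dp:

-281.5049 kJ/mol


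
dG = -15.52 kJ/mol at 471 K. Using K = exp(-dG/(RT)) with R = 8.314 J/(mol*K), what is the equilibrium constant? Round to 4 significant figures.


dG is in kJ/mol; multiply by 1000 to match R in J/(mol*K).
RT = 8.314 * 471 = 3915.894 J/mol
exponent = -dG*1000 / (RT) = -(-15.52*1000) / 3915.894 = 3.96333506
K = exp(3.96333506)
K = 52.632566, rounded to 4 significant figures:

52.63


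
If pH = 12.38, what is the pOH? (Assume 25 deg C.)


At 25 deg C, pH + pOH = 14.
pOH = 14 - pH = 14 - 12.38
pOH = 1.62:

1.62


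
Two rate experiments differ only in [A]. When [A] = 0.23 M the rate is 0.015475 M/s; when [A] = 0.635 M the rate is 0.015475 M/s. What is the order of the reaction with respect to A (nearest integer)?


Rate is proportional to [A]^n, so rate2/rate1 = ([A]2/[A]1)^n. Take logs to solve for n.
rate2/rate1 = 0.015475 / 0.015475 = 1.0
[A]2/[A]1 = 0.635 / 0.23 = 2.7609
n = ln(1.0) / ln(2.7609) = 0.0
Nearest integer order:

0


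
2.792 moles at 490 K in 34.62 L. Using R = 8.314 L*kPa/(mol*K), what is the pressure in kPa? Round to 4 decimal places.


PV = nRT, solve for P = nRT / V.
nRT = 2.792 * 8.314 * 490 = 11374.2171
P = 11374.2171 / 34.62
P = 328.54468804 kPa, rounded to 4 dp:

328.5447 kPa


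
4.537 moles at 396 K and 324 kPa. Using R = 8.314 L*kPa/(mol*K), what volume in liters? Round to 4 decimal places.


PV = nRT, solve for V = nRT / P.
nRT = 4.537 * 8.314 * 396 = 14937.3647
V = 14937.3647 / 324
V = 46.10297747 L, rounded to 4 dp:

46.1030 L


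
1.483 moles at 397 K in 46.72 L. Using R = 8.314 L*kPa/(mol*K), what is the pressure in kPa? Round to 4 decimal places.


PV = nRT, solve for P = nRT / V.
nRT = 1.483 * 8.314 * 397 = 4894.8758
P = 4894.8758 / 46.72
P = 104.77045805 kPa, rounded to 4 dp:

104.7705 kPa


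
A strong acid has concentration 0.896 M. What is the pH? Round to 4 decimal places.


A strong acid dissociates completely, so [H+] equals the given concentration.
pH = -log10([H+]) = -log10(0.896)
pH = 0.04769199, rounded to 4 dp:

0.0477


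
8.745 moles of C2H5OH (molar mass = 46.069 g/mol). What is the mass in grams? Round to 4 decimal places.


mass = n * M
mass = 8.745 * 46.069
mass = 402.873405 g, rounded to 4 dp:

402.8734 g


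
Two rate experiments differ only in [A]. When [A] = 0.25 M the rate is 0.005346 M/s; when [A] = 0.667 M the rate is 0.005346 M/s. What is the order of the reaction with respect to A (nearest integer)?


Rate is proportional to [A]^n, so rate2/rate1 = ([A]2/[A]1)^n. Take logs to solve for n.
rate2/rate1 = 0.005346 / 0.005346 = 1.0
[A]2/[A]1 = 0.667 / 0.25 = 2.668
n = ln(1.0) / ln(2.668) = 0.0
Nearest integer order:

0


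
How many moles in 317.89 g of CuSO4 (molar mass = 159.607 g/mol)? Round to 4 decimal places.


n = mass / M
n = 317.89 / 159.607
n = 1.99170462 mol, rounded to 4 dp:

1.9917 mol


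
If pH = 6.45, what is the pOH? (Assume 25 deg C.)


At 25 deg C, pH + pOH = 14.
pOH = 14 - pH = 14 - 6.45
pOH = 7.55:

7.55


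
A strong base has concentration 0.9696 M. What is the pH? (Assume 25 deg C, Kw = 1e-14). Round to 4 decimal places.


A strong base dissociates completely, so [OH-] equals the given concentration.
pOH = -log10([OH-]) = -log10(0.9696) = 0.013407
pH = 14 - pOH = 14 - 0.013407
pH = 13.986593, rounded to 4 dp:

13.9866


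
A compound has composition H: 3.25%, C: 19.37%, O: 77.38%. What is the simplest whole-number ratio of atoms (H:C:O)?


Assume 100 g of compound, divide each mass% by atomic mass to get moles, then normalize by the smallest to get a raw atom ratio.
Moles per 100 g: H: 3.25/1.008 = 3.2242, C: 19.37/12.011 = 1.6127, O: 77.38/15.999 = 4.8366
Raw ratio (divide by min = 1.6127): H: 1.999, C: 1.0, O: 2.999
Multiply by 1 to clear fractions: H: 1.999 ~= 2, C: 1.0 ~= 1, O: 2.999 ~= 3
Reduce by GCD to get the simplest whole-number ratio:

2:1:3


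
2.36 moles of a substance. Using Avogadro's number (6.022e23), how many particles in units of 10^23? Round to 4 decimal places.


N = n * NA, then divide by 1e23 for the requested units.
N / 1e23 = n * 6.022
N / 1e23 = 2.36 * 6.022
N / 1e23 = 14.21192, rounded to 4 dp:

14.2119


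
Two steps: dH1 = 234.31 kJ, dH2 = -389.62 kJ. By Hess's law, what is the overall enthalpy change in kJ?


Hess's law: enthalpy is a state function, so add the step enthalpies.
dH_total = dH1 + dH2 = 234.31 + (-389.62)
dH_total = -155.31 kJ:

-155.31 kJ


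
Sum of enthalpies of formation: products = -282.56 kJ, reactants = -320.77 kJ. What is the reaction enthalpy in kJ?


dH_rxn = sum(dH_f products) - sum(dH_f reactants)
dH_rxn = -282.56 - (-320.77)
dH_rxn = 38.21 kJ:

38.21 kJ


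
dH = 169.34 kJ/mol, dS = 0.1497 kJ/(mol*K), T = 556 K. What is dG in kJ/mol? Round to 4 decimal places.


Gibbs: dG = dH - T*dS (consistent units, dS already in kJ/(mol*K)).
T*dS = 556 * 0.1497 = 83.2332
dG = 169.34 - (83.2332)
dG = 86.1068 kJ/mol, rounded to 4 dp:

86.1068 kJ/mol


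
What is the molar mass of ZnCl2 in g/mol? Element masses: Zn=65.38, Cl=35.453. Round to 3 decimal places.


M = sum(count * atomic_mass) over atoms.
M = 1*65.38 + 2*35.453
M = 65.38 + 70.906
M = 136.286 g/mol, rounded to 3 dp:

136.286 g/mol


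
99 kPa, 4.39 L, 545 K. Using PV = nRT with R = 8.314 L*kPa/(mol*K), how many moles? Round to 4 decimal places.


PV = nRT, solve for n = PV / (RT).
PV = 99 * 4.39 = 434.61
RT = 8.314 * 545 = 4531.13
n = 434.61 / 4531.13
n = 0.09591647 mol, rounded to 4 dp:

0.0959 mol


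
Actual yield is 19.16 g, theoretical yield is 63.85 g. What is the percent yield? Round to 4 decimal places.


% yield = 100 * actual / theoretical
% yield = 100 * 19.16 / 63.85
% yield = 30.00783085 %, rounded to 4 dp:

30.0078 %


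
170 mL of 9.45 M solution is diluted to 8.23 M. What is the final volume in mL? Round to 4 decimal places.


Dilution: M1*V1 = M2*V2, solve for V2.
V2 = M1*V1 / M2
V2 = 9.45 * 170 / 8.23
V2 = 1606.5 / 8.23
V2 = 195.20048603 mL, rounded to 4 dp:

195.2005 mL


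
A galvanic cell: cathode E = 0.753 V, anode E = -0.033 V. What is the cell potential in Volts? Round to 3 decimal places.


Standard cell potential: E_cell = E_cathode - E_anode.
E_cell = 0.753 - (-0.033)
E_cell = 0.786 V, rounded to 3 dp:

0.786 V


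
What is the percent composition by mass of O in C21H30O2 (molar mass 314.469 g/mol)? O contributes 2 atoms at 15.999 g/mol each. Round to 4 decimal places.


pct = 100 * (n_elem * M_elem) / M_total
mass_contribution = 2 * 15.999 = 31.998 g/mol
pct = 100 * 31.998 / 314.469
pct = 10.1752478 %, rounded to 4 dp:

10.1752 %


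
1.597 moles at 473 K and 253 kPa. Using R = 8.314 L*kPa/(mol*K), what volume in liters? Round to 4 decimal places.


PV = nRT, solve for V = nRT / P.
nRT = 1.597 * 8.314 * 473 = 6280.2376
V = 6280.2376 / 253
V = 24.82307352 L, rounded to 4 dp:

24.8231 L


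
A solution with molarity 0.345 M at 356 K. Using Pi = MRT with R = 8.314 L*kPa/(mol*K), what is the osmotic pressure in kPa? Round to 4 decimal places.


Osmotic pressure (van't Hoff): Pi = M*R*T.
RT = 8.314 * 356 = 2959.784
Pi = 0.345 * 2959.784
Pi = 1021.12548 kPa, rounded to 4 dp:

1021.1255 kPa


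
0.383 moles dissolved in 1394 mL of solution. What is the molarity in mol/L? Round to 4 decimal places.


Convert volume to liters: V_L = V_mL / 1000.
V_L = 1394 / 1000 = 1.394 L
M = n / V_L = 0.383 / 1.394
M = 0.27474892 mol/L, rounded to 4 dp:

0.2747 mol/L


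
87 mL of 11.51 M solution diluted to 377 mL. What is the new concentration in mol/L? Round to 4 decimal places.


Dilution: M1*V1 = M2*V2, solve for M2.
M2 = M1*V1 / V2
M2 = 11.51 * 87 / 377
M2 = 1001.37 / 377
M2 = 2.65615385 mol/L, rounded to 4 dp:

2.6562 mol/L


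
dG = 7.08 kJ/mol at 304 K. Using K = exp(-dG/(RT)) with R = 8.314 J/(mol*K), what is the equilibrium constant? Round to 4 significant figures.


dG is in kJ/mol; multiply by 1000 to match R in J/(mol*K).
RT = 8.314 * 304 = 2527.456 J/mol
exponent = -dG*1000 / (RT) = -(7.08*1000) / 2527.456 = -2.80123571
K = exp(-2.80123571)
K = 0.060734965, rounded to 4 significant figures:

0.06073


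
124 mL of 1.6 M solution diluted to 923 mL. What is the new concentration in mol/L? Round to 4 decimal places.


Dilution: M1*V1 = M2*V2, solve for M2.
M2 = M1*V1 / V2
M2 = 1.6 * 124 / 923
M2 = 198.4 / 923
M2 = 0.21495125 mol/L, rounded to 4 dp:

0.2150 mol/L


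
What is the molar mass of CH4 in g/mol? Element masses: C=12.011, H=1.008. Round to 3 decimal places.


M = sum(count * atomic_mass) over atoms.
M = 1*12.011 + 4*1.008
M = 12.011 + 4.032
M = 16.043 g/mol, rounded to 3 dp:

16.043 g/mol


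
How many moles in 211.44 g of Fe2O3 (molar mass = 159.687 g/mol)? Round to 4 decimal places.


n = mass / M
n = 211.44 / 159.687
n = 1.32409025 mol, rounded to 4 dp:

1.3241 mol


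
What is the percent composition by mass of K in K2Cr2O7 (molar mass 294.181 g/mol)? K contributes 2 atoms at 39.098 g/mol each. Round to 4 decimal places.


pct = 100 * (n_elem * M_elem) / M_total
mass_contribution = 2 * 39.098 = 78.196 g/mol
pct = 100 * 78.196 / 294.181
pct = 26.58091447 %, rounded to 4 dp:

26.5809 %


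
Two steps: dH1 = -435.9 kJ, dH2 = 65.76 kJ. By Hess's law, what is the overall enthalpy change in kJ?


Hess's law: enthalpy is a state function, so add the step enthalpies.
dH_total = dH1 + dH2 = -435.9 + (65.76)
dH_total = -370.14 kJ:

-370.14 kJ


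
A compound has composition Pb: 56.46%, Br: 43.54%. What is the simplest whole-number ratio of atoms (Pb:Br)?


Assume 100 g of compound, divide each mass% by atomic mass to get moles, then normalize by the smallest to get a raw atom ratio.
Moles per 100 g: Pb: 56.46/207.2 = 0.2725, Br: 43.54/79.904 = 0.5449
Raw ratio (divide by min = 0.2725): Pb: 1.0, Br: 2.0
Multiply by 1 to clear fractions: Pb: 1.0 ~= 1, Br: 2.0 ~= 2
Reduce by GCD to get the simplest whole-number ratio:

1:2


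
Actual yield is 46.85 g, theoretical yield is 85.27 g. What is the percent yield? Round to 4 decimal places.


% yield = 100 * actual / theoretical
% yield = 100 * 46.85 / 85.27
% yield = 54.94312185 %, rounded to 4 dp:

54.9431 %


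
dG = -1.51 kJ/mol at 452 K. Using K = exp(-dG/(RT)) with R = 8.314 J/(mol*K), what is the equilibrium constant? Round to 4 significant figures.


dG is in kJ/mol; multiply by 1000 to match R in J/(mol*K).
RT = 8.314 * 452 = 3757.928 J/mol
exponent = -dG*1000 / (RT) = -(-1.51*1000) / 3757.928 = 0.40181717
K = exp(0.40181717)
K = 1.4945381, rounded to 4 significant figures:

1.495


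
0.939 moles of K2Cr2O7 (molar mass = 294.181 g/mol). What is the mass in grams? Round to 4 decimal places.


mass = n * M
mass = 0.939 * 294.181
mass = 276.235959 g, rounded to 4 dp:

276.2360 g


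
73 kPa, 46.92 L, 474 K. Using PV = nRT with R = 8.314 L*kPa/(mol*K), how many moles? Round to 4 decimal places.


PV = nRT, solve for n = PV / (RT).
PV = 73 * 46.92 = 3425.16
RT = 8.314 * 474 = 3940.836
n = 3425.16 / 3940.836
n = 0.86914553 mol, rounded to 4 dp:

0.8691 mol


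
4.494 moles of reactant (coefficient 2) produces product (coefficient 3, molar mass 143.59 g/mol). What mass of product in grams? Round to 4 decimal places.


Use the coefficient ratio to convert reactant moles to product moles, then multiply by the product's molar mass.
moles_P = moles_R * (coeff_P / coeff_R) = 4.494 * (3/2) = 6.741
mass_P = moles_P * M_P = 6.741 * 143.59
mass_P = 967.94019 g, rounded to 4 dp:

967.9402 g


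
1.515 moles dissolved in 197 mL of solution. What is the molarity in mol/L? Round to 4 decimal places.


Convert volume to liters: V_L = V_mL / 1000.
V_L = 197 / 1000 = 0.197 L
M = n / V_L = 1.515 / 0.197
M = 7.69035533 mol/L, rounded to 4 dp:

7.6904 mol/L


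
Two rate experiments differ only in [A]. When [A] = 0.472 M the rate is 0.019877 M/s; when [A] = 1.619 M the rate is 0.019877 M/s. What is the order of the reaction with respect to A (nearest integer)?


Rate is proportional to [A]^n, so rate2/rate1 = ([A]2/[A]1)^n. Take logs to solve for n.
rate2/rate1 = 0.019877 / 0.019877 = 1.0
[A]2/[A]1 = 1.619 / 0.472 = 3.4301
n = ln(1.0) / ln(3.4301) = 0.0
Nearest integer order:

0


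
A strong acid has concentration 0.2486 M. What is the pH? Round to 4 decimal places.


A strong acid dissociates completely, so [H+] equals the given concentration.
pH = -log10([H+]) = -log10(0.2486)
pH = 0.60449888, rounded to 4 dp:

0.6045


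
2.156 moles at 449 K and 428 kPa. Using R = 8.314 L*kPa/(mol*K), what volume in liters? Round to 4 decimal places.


PV = nRT, solve for V = nRT / P.
nRT = 2.156 * 8.314 * 449 = 8048.3178
V = 8048.3178 / 428
V = 18.80448084 L, rounded to 4 dp:

18.8045 L


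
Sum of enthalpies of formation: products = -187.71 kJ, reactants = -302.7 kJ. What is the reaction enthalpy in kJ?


dH_rxn = sum(dH_f products) - sum(dH_f reactants)
dH_rxn = -187.71 - (-302.7)
dH_rxn = 114.99 kJ:

114.99 kJ


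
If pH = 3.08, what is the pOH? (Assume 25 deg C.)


At 25 deg C, pH + pOH = 14.
pOH = 14 - pH = 14 - 3.08
pOH = 10.92:

10.92


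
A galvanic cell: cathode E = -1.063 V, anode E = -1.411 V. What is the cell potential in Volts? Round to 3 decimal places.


Standard cell potential: E_cell = E_cathode - E_anode.
E_cell = -1.063 - (-1.411)
E_cell = 0.348 V, rounded to 3 dp:

0.348 V


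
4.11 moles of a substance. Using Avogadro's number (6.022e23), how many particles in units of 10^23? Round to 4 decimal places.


N = n * NA, then divide by 1e23 for the requested units.
N / 1e23 = n * 6.022
N / 1e23 = 4.11 * 6.022
N / 1e23 = 24.75042, rounded to 4 dp:

24.7504


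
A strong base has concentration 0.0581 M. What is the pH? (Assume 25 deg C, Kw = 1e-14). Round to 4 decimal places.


A strong base dissociates completely, so [OH-] equals the given concentration.
pOH = -log10([OH-]) = -log10(0.0581) = 1.235824
pH = 14 - pOH = 14 - 1.235824
pH = 12.764176, rounded to 4 dp:

12.7642


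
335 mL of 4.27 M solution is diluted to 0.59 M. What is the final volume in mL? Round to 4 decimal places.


Dilution: M1*V1 = M2*V2, solve for V2.
V2 = M1*V1 / M2
V2 = 4.27 * 335 / 0.59
V2 = 1430.45 / 0.59
V2 = 2424.49152542 mL, rounded to 4 dp:

2424.4915 mL


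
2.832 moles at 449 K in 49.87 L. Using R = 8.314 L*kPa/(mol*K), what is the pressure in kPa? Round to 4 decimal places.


PV = nRT, solve for P = nRT / V.
nRT = 2.832 * 8.314 * 449 = 10571.8164
P = 10571.8164 / 49.87
P = 211.98749549 kPa, rounded to 4 dp:

211.9875 kPa


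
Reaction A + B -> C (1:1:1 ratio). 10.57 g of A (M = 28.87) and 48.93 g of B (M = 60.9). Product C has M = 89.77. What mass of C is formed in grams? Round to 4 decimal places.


Find moles of each reactant; the smaller value is the limiting reagent in a 1:1:1 reaction, so moles_C equals moles of the limiter.
n_A = mass_A / M_A = 10.57 / 28.87 = 0.366124 mol
n_B = mass_B / M_B = 48.93 / 60.9 = 0.803448 mol
Limiting reagent: A (smaller), n_limiting = 0.366124 mol
mass_C = n_limiting * M_C = 0.366124 * 89.77
mass_C = 32.86695148 g, rounded to 4 dp:

32.8670 g


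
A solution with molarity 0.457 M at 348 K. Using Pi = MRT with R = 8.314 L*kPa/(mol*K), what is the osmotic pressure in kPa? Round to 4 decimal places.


Osmotic pressure (van't Hoff): Pi = M*R*T.
RT = 8.314 * 348 = 2893.272
Pi = 0.457 * 2893.272
Pi = 1322.225304 kPa, rounded to 4 dp:

1322.2253 kPa


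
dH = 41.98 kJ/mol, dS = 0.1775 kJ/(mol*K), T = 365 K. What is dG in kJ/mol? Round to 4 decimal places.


Gibbs: dG = dH - T*dS (consistent units, dS already in kJ/(mol*K)).
T*dS = 365 * 0.1775 = 64.7875
dG = 41.98 - (64.7875)
dG = -22.8075 kJ/mol, rounded to 4 dp:

-22.8075 kJ/mol


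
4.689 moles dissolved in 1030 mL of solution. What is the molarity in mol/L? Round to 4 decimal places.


Convert volume to liters: V_L = V_mL / 1000.
V_L = 1030 / 1000 = 1.03 L
M = n / V_L = 4.689 / 1.03
M = 4.55242718 mol/L, rounded to 4 dp:

4.5524 mol/L


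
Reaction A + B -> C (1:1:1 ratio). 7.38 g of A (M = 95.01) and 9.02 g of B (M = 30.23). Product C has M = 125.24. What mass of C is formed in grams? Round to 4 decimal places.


Find moles of each reactant; the smaller value is the limiting reagent in a 1:1:1 reaction, so moles_C equals moles of the limiter.
n_A = mass_A / M_A = 7.38 / 95.01 = 0.077676 mol
n_B = mass_B / M_B = 9.02 / 30.23 = 0.298379 mol
Limiting reagent: A (smaller), n_limiting = 0.077676 mol
mass_C = n_limiting * M_C = 0.077676 * 125.24
mass_C = 9.72814224 g, rounded to 4 dp:

9.7281 g


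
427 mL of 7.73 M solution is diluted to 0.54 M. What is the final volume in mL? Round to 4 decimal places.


Dilution: M1*V1 = M2*V2, solve for V2.
V2 = M1*V1 / M2
V2 = 7.73 * 427 / 0.54
V2 = 3300.71 / 0.54
V2 = 6112.42592593 mL, rounded to 4 dp:

6112.4259 mL


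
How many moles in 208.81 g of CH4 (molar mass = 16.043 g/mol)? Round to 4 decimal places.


n = mass / M
n = 208.81 / 16.043
n = 13.01564545 mol, rounded to 4 dp:

13.0156 mol


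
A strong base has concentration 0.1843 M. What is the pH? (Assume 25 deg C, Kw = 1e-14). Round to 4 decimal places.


A strong base dissociates completely, so [OH-] equals the given concentration.
pOH = -log10([OH-]) = -log10(0.1843) = 0.734475
pH = 14 - pOH = 14 - 0.734475
pH = 13.265525, rounded to 4 dp:

13.2655


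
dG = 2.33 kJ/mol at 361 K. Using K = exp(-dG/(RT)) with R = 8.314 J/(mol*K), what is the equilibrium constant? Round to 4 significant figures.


dG is in kJ/mol; multiply by 1000 to match R in J/(mol*K).
RT = 8.314 * 361 = 3001.354 J/mol
exponent = -dG*1000 / (RT) = -(2.33*1000) / 3001.354 = -0.77631629
K = exp(-0.77631629)
K = 0.46009776, rounded to 4 significant figures:

0.4601


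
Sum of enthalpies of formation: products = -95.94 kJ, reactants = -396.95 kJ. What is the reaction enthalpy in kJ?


dH_rxn = sum(dH_f products) - sum(dH_f reactants)
dH_rxn = -95.94 - (-396.95)
dH_rxn = 301.01 kJ:

301.01 kJ


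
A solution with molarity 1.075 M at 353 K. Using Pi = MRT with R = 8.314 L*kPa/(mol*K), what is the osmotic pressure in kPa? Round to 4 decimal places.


Osmotic pressure (van't Hoff): Pi = M*R*T.
RT = 8.314 * 353 = 2934.842
Pi = 1.075 * 2934.842
Pi = 3154.95515 kPa, rounded to 4 dp:

3154.9552 kPa


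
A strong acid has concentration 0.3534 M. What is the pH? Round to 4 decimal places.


A strong acid dissociates completely, so [H+] equals the given concentration.
pH = -log10([H+]) = -log10(0.3534)
pH = 0.45173345, rounded to 4 dp:

0.4517


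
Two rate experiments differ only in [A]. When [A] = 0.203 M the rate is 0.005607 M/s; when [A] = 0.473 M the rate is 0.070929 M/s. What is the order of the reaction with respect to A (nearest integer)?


Rate is proportional to [A]^n, so rate2/rate1 = ([A]2/[A]1)^n. Take logs to solve for n.
rate2/rate1 = 0.070929 / 0.005607 = 12.6501
[A]2/[A]1 = 0.473 / 0.203 = 2.33
n = ln(12.6501) / ln(2.33) = 3.0
Nearest integer order:

3


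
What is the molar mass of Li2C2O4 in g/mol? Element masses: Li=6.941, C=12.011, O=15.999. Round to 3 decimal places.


M = sum(count * atomic_mass) over atoms.
M = 2*6.941 + 2*12.011 + 4*15.999
M = 13.882 + 24.022 + 63.996
M = 101.9 g/mol, rounded to 3 dp:

101.900 g/mol


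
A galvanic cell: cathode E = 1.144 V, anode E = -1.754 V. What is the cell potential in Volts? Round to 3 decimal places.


Standard cell potential: E_cell = E_cathode - E_anode.
E_cell = 1.144 - (-1.754)
E_cell = 2.898 V, rounded to 3 dp:

2.898 V


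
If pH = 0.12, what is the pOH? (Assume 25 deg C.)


At 25 deg C, pH + pOH = 14.
pOH = 14 - pH = 14 - 0.12
pOH = 13.88:

13.88


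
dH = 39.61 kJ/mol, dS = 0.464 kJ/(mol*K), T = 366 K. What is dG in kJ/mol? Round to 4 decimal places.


Gibbs: dG = dH - T*dS (consistent units, dS already in kJ/(mol*K)).
T*dS = 366 * 0.464 = 169.824
dG = 39.61 - (169.824)
dG = -130.214 kJ/mol, rounded to 4 dp:

-130.2140 kJ/mol


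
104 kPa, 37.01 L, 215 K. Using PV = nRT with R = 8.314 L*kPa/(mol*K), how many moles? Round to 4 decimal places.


PV = nRT, solve for n = PV / (RT).
PV = 104 * 37.01 = 3849.04
RT = 8.314 * 215 = 1787.51
n = 3849.04 / 1787.51
n = 2.15329704 mol, rounded to 4 dp:

2.1533 mol


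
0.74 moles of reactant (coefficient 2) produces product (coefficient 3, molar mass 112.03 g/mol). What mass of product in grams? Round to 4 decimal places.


Use the coefficient ratio to convert reactant moles to product moles, then multiply by the product's molar mass.
moles_P = moles_R * (coeff_P / coeff_R) = 0.74 * (3/2) = 1.11
mass_P = moles_P * M_P = 1.11 * 112.03
mass_P = 124.3533 g, rounded to 4 dp:

124.3533 g
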